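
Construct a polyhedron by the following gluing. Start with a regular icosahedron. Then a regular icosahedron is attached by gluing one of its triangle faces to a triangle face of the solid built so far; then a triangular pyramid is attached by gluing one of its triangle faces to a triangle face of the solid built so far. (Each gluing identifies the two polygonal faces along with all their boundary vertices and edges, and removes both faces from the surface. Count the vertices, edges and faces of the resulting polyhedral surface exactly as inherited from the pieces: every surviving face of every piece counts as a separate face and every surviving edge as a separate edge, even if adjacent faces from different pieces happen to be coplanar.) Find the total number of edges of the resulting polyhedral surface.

A regular icosahedron: V=12, E=30, F=20.
Attach a regular icosahedron (V=12, E=30, F=20) along a 3-gon: merge 3 vertices and 3 edges, delete both glued faces → V=21, E=57, F=38.
Attach a triangular pyramid (V=4, E=6, F=4) along a 3-gon: merge 3 vertices and 3 edges, delete both glued faces → V=22, E=60, F=40.
Check: V − E + F = 22 − 60 + 40 = 2.

60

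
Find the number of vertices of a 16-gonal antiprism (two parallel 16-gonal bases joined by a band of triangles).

An antiprism on an n-gon has two n-gon caps and 2n triangles: V = 2·16 = 32, E = 4·16 = 64, F = 2·16 + 2 = 34.

32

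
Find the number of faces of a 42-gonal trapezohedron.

84

The n-trapezohedron (dual of the n-antiprism) has V = 2·42 + 2 = 86, E = 4·42 = 168, F = 2·42 = 84.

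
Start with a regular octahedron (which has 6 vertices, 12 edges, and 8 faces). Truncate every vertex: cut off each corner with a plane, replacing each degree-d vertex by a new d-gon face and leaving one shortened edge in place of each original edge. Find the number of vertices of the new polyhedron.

24

Truncation replaces each original edge-end by a new vertex, so V′ = 2E = 24.
Each original edge survives, and each old vertex of degree d contributes d new edges; summing degrees gives Σd = 2E, so E′ = E + 2E = 3E = 36.
Each original face survives and each original vertex becomes one new face: F′ = F + V = 14.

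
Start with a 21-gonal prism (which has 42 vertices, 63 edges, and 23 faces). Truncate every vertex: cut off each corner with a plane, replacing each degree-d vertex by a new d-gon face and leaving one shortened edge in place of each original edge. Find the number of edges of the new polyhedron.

189

Truncation replaces each original edge-end by a new vertex, so V′ = 2E = 126.
Each original edge survives, and each old vertex of degree d contributes d new edges; summing degrees gives Σd = 2E, so E′ = E + 2E = 3E = 189.
Each original face survives and each original vertex becomes one new face: F′ = F + V = 65.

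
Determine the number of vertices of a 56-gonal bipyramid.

58

A bipyramid over an n-gon has 2n triangular faces and n + 2 vertices: V = 56 + 2 = 58, E = 3·56 = 168, F = 2·56 = 112.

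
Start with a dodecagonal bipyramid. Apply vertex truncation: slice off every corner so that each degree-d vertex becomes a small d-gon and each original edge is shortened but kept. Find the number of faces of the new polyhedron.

38

The base solid has V = 14, E = 36, F = 24.
Truncation replaces each original edge-end by a new vertex, so V′ = 2E = 72.
Each original edge survives, and each old vertex of degree d contributes d new edges; summing degrees gives Σd = 2E, so E′ = E + 2E = 3E = 108.
Each original face survives and each original vertex becomes one new face: F′ = F + V = 38.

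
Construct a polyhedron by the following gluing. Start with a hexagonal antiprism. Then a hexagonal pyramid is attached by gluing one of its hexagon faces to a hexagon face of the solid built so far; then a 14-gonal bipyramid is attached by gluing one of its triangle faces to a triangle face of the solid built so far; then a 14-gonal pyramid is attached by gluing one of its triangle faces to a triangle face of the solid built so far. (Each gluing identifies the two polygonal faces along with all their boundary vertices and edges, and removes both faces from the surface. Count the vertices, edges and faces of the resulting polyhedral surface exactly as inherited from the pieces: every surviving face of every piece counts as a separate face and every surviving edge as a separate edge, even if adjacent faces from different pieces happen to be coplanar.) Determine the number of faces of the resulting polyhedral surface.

58

A hexagonal antiprism: V=12, E=24, F=14.
Attach a hexagonal pyramid (V=7, E=12, F=7) along a 6-gon: merge 6 vertices and 6 edges, delete both glued faces → V=13, E=30, F=19.
Attach a 14-gonal bipyramid (V=16, E=42, F=28) along a 3-gon: merge 3 vertices and 3 edges, delete both glued faces → V=26, E=69, F=45.
Attach a 14-gonal pyramid (V=15, E=28, F=15) along a 3-gon: merge 3 vertices and 3 edges, delete both glued faces → V=38, E=94, F=58.
Check: V − E + F = 38 − 94 + 58 = 2.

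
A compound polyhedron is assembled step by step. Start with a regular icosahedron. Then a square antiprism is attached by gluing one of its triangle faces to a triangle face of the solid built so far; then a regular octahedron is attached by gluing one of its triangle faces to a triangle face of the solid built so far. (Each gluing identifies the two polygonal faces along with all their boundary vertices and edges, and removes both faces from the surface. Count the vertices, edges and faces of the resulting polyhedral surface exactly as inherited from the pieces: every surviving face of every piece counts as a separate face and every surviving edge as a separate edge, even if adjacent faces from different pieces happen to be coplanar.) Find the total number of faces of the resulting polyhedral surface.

34

A regular icosahedron: V=12, E=30, F=20.
Attach a square antiprism (V=8, E=16, F=10) along a 3-gon: merge 3 vertices and 3 edges, delete both glued faces → V=17, E=43, F=28.
Attach a regular octahedron (V=6, E=12, F=8) along a 3-gon: merge 3 vertices and 3 edges, delete both glued faces → V=20, E=52, F=34.
Check: V − E + F = 20 − 52 + 34 = 2.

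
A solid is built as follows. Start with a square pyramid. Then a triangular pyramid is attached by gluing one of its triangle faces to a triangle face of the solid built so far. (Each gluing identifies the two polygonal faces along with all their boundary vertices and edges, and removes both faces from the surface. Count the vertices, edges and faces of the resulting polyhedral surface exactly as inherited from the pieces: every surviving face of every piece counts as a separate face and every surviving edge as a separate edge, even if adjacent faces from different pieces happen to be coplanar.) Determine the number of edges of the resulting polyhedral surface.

A square pyramid: V=5, E=8, F=5.
Attach a triangular pyramid (V=4, E=6, F=4) along a 3-gon: merge 3 vertices and 3 edges, delete both glued faces → V=6, E=11, F=7.
Check: V − E + F = 6 − 11 + 7 = 2.

11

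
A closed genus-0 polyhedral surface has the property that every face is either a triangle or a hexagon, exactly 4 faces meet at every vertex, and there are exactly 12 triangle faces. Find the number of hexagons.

2

Let x be the number of hexagons; then F = 12 + x.
Edge–face incidences: 2E = 3·12 + 6·x = 36 + 6x.
Every vertex has degree 4, so 4V = 2E.
Euler: V − E + F = 2 ⇒ (2E)/4 − E + (12 + x) = 2.
Multiply by 8: 2·(2E) − 4·(2E) + 8·(12 + x) = 16, i.e. 96 + 8x − 2·(36 + 6x) = 16.
Collecting terms: −4x + 24 = 16, so −4x = −8, so x = 2.
Then 2E = 36 + 6·2 = 48, so E = 24, V = 2E/4 = 12, F = 12 + 2 = 14.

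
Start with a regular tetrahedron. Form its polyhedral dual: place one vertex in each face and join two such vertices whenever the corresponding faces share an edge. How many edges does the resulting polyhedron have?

The base solid has V = 4, E = 6, F = 4.
The dual swaps V and F and preserves E: V′ = F = 4, E′ = E = 6, F′ = V = 4.

6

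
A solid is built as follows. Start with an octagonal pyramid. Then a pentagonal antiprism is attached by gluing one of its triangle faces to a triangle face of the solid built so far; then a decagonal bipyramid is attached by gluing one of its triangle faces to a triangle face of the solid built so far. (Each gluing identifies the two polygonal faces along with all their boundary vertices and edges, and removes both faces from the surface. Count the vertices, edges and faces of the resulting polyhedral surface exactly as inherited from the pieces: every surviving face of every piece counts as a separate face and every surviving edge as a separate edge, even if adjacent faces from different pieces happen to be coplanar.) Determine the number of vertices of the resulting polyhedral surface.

25

An octagonal pyramid: V=9, E=16, F=9.
Attach a pentagonal antiprism (V=10, E=20, F=12) along a 3-gon: merge 3 vertices and 3 edges, delete both glued faces → V=16, E=33, F=19.
Attach a decagonal bipyramid (V=12, E=30, F=20) along a 3-gon: merge 3 vertices and 3 edges, delete both glued faces → V=25, E=60, F=37.
Check: V − E + F = 25 − 60 + 37 = 2.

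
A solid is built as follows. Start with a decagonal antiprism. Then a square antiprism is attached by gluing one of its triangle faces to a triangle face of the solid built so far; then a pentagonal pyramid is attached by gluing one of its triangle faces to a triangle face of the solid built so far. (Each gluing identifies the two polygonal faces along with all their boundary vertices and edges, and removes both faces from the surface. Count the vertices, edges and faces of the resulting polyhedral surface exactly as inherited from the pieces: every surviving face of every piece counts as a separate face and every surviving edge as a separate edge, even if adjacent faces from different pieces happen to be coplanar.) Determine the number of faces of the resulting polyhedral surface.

A decagonal antiprism: V=20, E=40, F=22.
Attach a square antiprism (V=8, E=16, F=10) along a 3-gon: merge 3 vertices and 3 edges, delete both glued faces → V=25, E=53, F=30.
Attach a pentagonal pyramid (V=6, E=10, F=6) along a 3-gon: merge 3 vertices and 3 edges, delete both glued faces → V=28, E=60, F=34.
Check: V − E + F = 28 − 60 + 34 = 2.

34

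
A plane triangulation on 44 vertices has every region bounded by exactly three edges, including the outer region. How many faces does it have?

In a plane triangulation 3F = 2E and V − E + F = 2, so F = 2V − 4 = 2·44 − 4 = 84.

84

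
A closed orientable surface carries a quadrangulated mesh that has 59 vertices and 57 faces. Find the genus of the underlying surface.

Every face is a square, so 2E = 4·57 = 228, giving E = 114.
χ = V − E + F = 59 − 114 + 57 = 2.
For a closed orientable surface χ = 2 − 2g, so g = (2 − (2))/2 = 0.

0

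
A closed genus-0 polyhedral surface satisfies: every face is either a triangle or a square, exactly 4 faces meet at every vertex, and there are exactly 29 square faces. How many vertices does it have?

Let x be the number of triangles; then F = 29 + x.
Edge–face incidences: 2E = 4·29 + 3·x = 116 + 3x.
Every vertex has degree 4, so 4V = 2E.
Euler: V − E + F = 2 ⇒ (2E)/4 − E + (29 + x) = 2.
Multiply by 8: 2·(2E) − 4·(2E) + 8·(29 + x) = 16, i.e. 232 + 8x − 2·(116 + 3x) = 16.
Collecting terms: 2x = 16, so x = 8.
Then 2E = 116 + 3·8 = 140, so E = 70, V = 2E/4 = 35, F = 29 + 8 = 37.

35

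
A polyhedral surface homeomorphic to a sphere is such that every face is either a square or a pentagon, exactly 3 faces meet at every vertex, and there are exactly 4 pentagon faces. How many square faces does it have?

Let x be the number of squares; then F = 4 + x.
Edge–face incidences: 2E = 5·4 + 4·x = 20 + 4x.
Every vertex has degree 3, so 3V = 2E.
Euler: V − E + F = 2 ⇒ (2E)/3 − E + (4 + x) = 2.
Multiply by 6: 2·(2E) − 3·(2E) + 6·(4 + x) = 12, i.e. 24 + 6x − (20 + 4x) = 12.
Collecting terms: 2x + 4 = 12, so 2x = 8, so x = 4.
Then 2E = 20 + 4·4 = 36, so E = 18, V = 2E/3 = 12, F = 4 + 4 = 8.

4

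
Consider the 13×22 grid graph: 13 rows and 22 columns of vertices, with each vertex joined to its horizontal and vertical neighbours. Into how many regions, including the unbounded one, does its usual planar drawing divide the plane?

The grid has V = 13·22 = 286 vertices and E = 13·21 + 22·12 = 537 edges.
F = 2 − V + E = 2 − 286 + 537 = 253.

253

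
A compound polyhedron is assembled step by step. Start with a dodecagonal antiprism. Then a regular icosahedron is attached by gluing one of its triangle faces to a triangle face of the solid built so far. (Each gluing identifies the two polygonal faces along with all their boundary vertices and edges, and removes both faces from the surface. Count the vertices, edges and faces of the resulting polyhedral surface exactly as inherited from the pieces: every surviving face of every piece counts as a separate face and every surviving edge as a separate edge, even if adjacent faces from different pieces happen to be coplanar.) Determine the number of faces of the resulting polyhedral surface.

A dodecagonal antiprism: V=24, E=48, F=26.
Attach a regular icosahedron (V=12, E=30, F=20) along a 3-gon: merge 3 vertices and 3 edges, delete both glued faces → V=33, E=75, F=44.
Check: V − E + F = 33 − 75 + 44 = 2.

44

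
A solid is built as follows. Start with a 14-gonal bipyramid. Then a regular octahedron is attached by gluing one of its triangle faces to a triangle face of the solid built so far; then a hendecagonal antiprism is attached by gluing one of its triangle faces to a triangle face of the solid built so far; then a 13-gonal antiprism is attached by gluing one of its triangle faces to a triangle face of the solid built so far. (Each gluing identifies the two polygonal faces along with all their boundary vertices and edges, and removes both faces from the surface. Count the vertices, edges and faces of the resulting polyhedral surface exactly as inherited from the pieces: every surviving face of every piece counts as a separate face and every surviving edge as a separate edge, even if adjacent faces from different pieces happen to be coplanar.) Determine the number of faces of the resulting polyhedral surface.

82

A 14-gonal bipyramid: V=16, E=42, F=28.
Attach a regular octahedron (V=6, E=12, F=8) along a 3-gon: merge 3 vertices and 3 edges, delete both glued faces → V=19, E=51, F=34.
Attach a hendecagonal antiprism (V=22, E=44, F=24) along a 3-gon: merge 3 vertices and 3 edges, delete both glued faces → V=38, E=92, F=56.
Attach a 13-gonal antiprism (V=26, E=52, F=28) along a 3-gon: merge 3 vertices and 3 edges, delete both glued faces → V=61, E=141, F=82.
Check: V − E + F = 61 − 141 + 82 = 2.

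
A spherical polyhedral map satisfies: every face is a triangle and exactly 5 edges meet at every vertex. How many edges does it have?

30

Each face has 3 edges and each edge borders two faces, so 2E = 3F.
Each vertex has degree 5, so 5V = 2E and hence V = 3F/5.
Euler: V − E + F = 2 ⇒ (3F/5) − (3F/2) + F = 2.
Multiply by 10: (6 − 15 + 10)F = 20, i.e. 1F = 20.
So F = 20, E = 3·20/2 = 30, V = 3·20/5 = 12.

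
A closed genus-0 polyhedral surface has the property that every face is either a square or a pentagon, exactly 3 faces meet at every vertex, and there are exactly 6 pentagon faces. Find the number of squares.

3

Let x be the number of squares; then F = 6 + x.
Edge–face incidences: 2E = 5·6 + 4·x = 30 + 4x.
Every vertex has degree 3, so 3V = 2E.
Euler: V − E + F = 2 ⇒ (2E)/3 − E + (6 + x) = 2.
Multiply by 6: 2·(2E) − 3·(2E) + 6·(6 + x) = 12, i.e. 36 + 6x − (30 + 4x) = 12.
Collecting terms: 2x + 6 = 12, so 2x = 6, so x = 3.
Then 2E = 30 + 4·3 = 42, so E = 21, V = 2E/3 = 14, F = 6 + 3 = 9.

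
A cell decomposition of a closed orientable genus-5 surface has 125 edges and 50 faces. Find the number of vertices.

67

For a closed orientable surface of genus 5, χ = 2 − 2·5 = -8.
V = -8 + E − F = -8 + 125 − 50 = 67.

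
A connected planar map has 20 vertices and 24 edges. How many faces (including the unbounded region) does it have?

6

Euler's formula for a connected plane graph: V − E + F = 2, so F = 2 − 20 + 24 = 6.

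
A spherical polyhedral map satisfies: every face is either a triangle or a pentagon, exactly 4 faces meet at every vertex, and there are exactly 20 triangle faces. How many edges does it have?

60

Let x be the number of pentagons; then F = 20 + x.
Edge–face incidences: 2E = 3·20 + 5·x = 60 + 5x.
Every vertex has degree 4, so 4V = 2E.
Euler: V − E + F = 2 ⇒ (2E)/4 − E + (20 + x) = 2.
Multiply by 8: 2·(2E) − 4·(2E) + 8·(20 + x) = 16, i.e. 160 + 8x − 2·(60 + 5x) = 16.
Collecting terms: −2x + 40 = 16, so −2x = −24, so x = 12.
Then 2E = 60 + 5·12 = 120, so E = 60, V = 2E/4 = 30, F = 20 + 12 = 32.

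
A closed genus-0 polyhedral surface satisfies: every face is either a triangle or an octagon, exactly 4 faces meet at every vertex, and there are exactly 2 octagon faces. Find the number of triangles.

Let x be the number of triangles; then F = 2 + x.
Edge–face incidences: 2E = 8·2 + 3·x = 16 + 3x.
Every vertex has degree 4, so 4V = 2E.
Euler: V − E + F = 2 ⇒ (2E)/4 − E + (2 + x) = 2.
Multiply by 8: 2·(2E) − 4·(2E) + 8·(2 + x) = 16, i.e. 16 + 8x − 2·(16 + 3x) = 16.
Collecting terms: 2x − 16 = 16, so 2x = 32, so x = 16.
Then 2E = 16 + 3·16 = 64, so E = 32, V = 2E/4 = 16, F = 2 + 16 = 18.

16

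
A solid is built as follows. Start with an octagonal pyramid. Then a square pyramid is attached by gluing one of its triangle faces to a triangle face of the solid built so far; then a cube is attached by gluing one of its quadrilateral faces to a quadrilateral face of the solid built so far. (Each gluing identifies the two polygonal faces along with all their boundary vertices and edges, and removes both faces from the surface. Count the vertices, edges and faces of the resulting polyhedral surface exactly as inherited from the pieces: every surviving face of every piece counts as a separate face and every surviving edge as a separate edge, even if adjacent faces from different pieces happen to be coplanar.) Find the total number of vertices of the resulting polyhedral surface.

An octagonal pyramid: V=9, E=16, F=9.
Attach a square pyramid (V=5, E=8, F=5) along a 3-gon: merge 3 vertices and 3 edges, delete both glued faces → V=11, E=21, F=12.
Attach a cube (V=8, E=12, F=6) along a 4-gon: merge 4 vertices and 4 edges, delete both glued faces → V=15, E=29, F=16.
Check: V − E + F = 15 − 29 + 16 = 2.

15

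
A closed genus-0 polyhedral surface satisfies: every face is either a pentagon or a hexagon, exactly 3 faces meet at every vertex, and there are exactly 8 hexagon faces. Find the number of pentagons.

12

Let x be the number of pentagons; then F = 8 + x.
Edge–face incidences: 2E = 6·8 + 5·x = 48 + 5x.
Every vertex has degree 3, so 3V = 2E.
Euler: V − E + F = 2 ⇒ (2E)/3 − E + (8 + x) = 2.
Multiply by 6: 2·(2E) − 3·(2E) + 6·(8 + x) = 12, i.e. 48 + 6x − (48 + 5x) = 12.
Collecting terms: x = 12.
Then 2E = 48 + 5·12 = 108, so E = 54, V = 2E/3 = 36, F = 8 + 12 = 20.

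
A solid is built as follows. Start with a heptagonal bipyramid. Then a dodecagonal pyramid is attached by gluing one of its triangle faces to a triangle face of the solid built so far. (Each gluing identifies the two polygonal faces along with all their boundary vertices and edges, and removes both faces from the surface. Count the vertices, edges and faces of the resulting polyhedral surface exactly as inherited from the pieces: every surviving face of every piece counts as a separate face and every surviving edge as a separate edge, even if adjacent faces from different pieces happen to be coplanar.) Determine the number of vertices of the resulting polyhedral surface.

19

A heptagonal bipyramid: V=9, E=21, F=14.
Attach a dodecagonal pyramid (V=13, E=24, F=13) along a 3-gon: merge 3 vertices and 3 edges, delete both glued faces → V=19, E=42, F=25.
Check: V − E + F = 19 − 42 + 25 = 2.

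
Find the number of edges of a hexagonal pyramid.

A pyramid on an n-gon base has one n-gon and n triangles: V = 6 + 1 = 7, E = 2·6 = 12, F = 6 + 1 = 7.

12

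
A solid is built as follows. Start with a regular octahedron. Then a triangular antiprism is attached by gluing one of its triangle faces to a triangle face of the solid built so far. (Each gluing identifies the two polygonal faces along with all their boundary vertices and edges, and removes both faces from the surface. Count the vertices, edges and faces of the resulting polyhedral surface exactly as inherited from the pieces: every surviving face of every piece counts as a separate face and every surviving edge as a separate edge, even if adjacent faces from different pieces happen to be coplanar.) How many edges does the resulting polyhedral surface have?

A regular octahedron: V=6, E=12, F=8.
Attach a triangular antiprism (V=6, E=12, F=8) along a 3-gon: merge 3 vertices and 3 edges, delete both glued faces → V=9, E=21, F=14.
Check: V − E + F = 9 − 21 + 14 = 2.

21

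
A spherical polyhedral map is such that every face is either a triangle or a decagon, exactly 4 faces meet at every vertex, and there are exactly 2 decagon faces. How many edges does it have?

40

Let x be the number of triangles; then F = 2 + x.
Edge–face incidences: 2E = 10·2 + 3·x = 20 + 3x.
Every vertex has degree 4, so 4V = 2E.
Euler: V − E + F = 2 ⇒ (2E)/4 − E + (2 + x) = 2.
Multiply by 8: 2·(2E) − 4·(2E) + 8·(2 + x) = 16, i.e. 16 + 8x − 2·(20 + 3x) = 16.
Collecting terms: 2x − 24 = 16, so 2x = 40, so x = 20.
Then 2E = 20 + 3·20 = 80, so E = 40, V = 2E/4 = 20, F = 2 + 20 = 22.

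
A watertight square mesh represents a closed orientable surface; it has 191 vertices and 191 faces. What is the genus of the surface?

1

Every face is a square, so 2E = 4·191 = 764, giving E = 382.
χ = V − E + F = 191 − 382 + 191 = 0.
For a closed orientable surface χ = 2 − 2g, so g = (2 − (0))/2 = 1.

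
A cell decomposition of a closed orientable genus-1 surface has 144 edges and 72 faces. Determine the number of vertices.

For a closed orientable surface of genus 1, χ = 2 − 2·1 = 0.
V = 0 + E − F = 0 + 144 − 72 = 72.

72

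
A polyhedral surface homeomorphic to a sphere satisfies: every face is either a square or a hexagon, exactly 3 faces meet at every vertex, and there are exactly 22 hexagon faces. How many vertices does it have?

Let x be the number of squares; then F = 22 + x.
Edge–face incidences: 2E = 6·22 + 4·x = 132 + 4x.
Every vertex has degree 3, so 3V = 2E.
Euler: V − E + F = 2 ⇒ (2E)/3 − E + (22 + x) = 2.
Multiply by 6: 2·(2E) − 3·(2E) + 6·(22 + x) = 12, i.e. 132 + 6x − (132 + 4x) = 12.
Collecting terms: 2x = 12, so x = 6.
Then 2E = 132 + 4·6 = 156, so E = 78, V = 2E/3 = 52, F = 22 + 6 = 28.

52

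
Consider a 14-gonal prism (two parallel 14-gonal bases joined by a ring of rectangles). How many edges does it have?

42

A prism on an n-gon has two n-gon bases and n rectangular sides: V = 2·14 = 28, E = 3·14 = 42, F = 14 + 2 = 16.
Check: V − E + F = 28 − 42 + 16 = 2.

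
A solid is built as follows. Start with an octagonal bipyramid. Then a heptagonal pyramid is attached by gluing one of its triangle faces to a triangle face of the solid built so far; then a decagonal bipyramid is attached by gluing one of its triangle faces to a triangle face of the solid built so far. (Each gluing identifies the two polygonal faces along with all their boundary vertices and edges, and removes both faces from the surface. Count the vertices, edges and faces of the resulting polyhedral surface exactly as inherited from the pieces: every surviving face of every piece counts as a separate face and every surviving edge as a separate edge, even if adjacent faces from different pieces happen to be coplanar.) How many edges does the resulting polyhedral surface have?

An octagonal bipyramid: V=10, E=24, F=16.
Attach a heptagonal pyramid (V=8, E=14, F=8) along a 3-gon: merge 3 vertices and 3 edges, delete both glued faces → V=15, E=35, F=22.
Attach a decagonal bipyramid (V=12, E=30, F=20) along a 3-gon: merge 3 vertices and 3 edges, delete both glued faces → V=24, E=62, F=40.
Check: V − E + F = 24 − 62 + 40 = 2.

62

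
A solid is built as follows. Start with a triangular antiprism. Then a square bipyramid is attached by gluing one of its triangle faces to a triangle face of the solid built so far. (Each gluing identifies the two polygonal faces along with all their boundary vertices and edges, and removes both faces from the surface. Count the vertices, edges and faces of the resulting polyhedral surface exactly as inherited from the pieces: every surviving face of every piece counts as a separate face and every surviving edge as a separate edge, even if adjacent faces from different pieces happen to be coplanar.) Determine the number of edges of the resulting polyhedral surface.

21

A triangular antiprism: V=6, E=12, F=8.
Attach a square bipyramid (V=6, E=12, F=8) along a 3-gon: merge 3 vertices and 3 edges, delete both glued faces → V=9, E=21, F=14.
Check: V − E + F = 9 − 21 + 14 = 2.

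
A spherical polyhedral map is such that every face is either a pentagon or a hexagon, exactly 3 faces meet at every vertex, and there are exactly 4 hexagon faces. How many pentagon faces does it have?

12

Let x be the number of pentagons; then F = 4 + x.
Edge–face incidences: 2E = 6·4 + 5·x = 24 + 5x.
Every vertex has degree 3, so 3V = 2E.
Euler: V − E + F = 2 ⇒ (2E)/3 − E + (4 + x) = 2.
Multiply by 6: 2·(2E) − 3·(2E) + 6·(4 + x) = 12, i.e. 24 + 6x − (24 + 5x) = 12.
Collecting terms: x = 12.
Then 2E = 24 + 5·12 = 84, so E = 42, V = 2E/3 = 28, F = 4 + 12 = 16.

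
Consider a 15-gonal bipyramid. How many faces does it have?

30

A bipyramid over an n-gon has 2n triangular faces and n + 2 vertices: V = 15 + 2 = 17, E = 3·15 = 45, F = 2·15 = 30.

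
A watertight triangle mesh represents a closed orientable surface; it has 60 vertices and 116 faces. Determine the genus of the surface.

0

Every face is a triangle, so 2E = 3·116 = 348, giving E = 174.
χ = V − E + F = 60 − 174 + 116 = 2.
For a closed orientable surface χ = 2 − 2g, so g = (2 − (2))/2 = 0.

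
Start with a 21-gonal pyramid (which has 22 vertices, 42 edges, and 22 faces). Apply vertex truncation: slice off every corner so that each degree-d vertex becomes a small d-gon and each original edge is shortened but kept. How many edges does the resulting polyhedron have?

Truncation replaces each original edge-end by a new vertex, so V′ = 2E = 84.
Each original edge survives, and each old vertex of degree d contributes d new edges; summing degrees gives Σd = 2E, so E′ = E + 2E = 3E = 126.
Each original face survives and each original vertex becomes one new face: F′ = F + V = 44.

126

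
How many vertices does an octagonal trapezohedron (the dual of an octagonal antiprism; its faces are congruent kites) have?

The n-trapezohedron (dual of the n-antiprism) has V = 2·8 + 2 = 18, E = 4·8 = 32, F = 2·8 = 16.

18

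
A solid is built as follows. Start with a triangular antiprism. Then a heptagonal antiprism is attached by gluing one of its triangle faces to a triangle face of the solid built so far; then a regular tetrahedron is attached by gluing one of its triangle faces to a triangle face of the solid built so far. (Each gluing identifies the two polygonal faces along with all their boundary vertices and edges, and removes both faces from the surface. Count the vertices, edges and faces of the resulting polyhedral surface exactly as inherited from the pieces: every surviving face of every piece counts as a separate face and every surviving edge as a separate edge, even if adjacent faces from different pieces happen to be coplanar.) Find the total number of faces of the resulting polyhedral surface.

24

A triangular antiprism: V=6, E=12, F=8.
Attach a heptagonal antiprism (V=14, E=28, F=16) along a 3-gon: merge 3 vertices and 3 edges, delete both glued faces → V=17, E=37, F=22.
Attach a regular tetrahedron (V=4, E=6, F=4) along a 3-gon: merge 3 vertices and 3 edges, delete both glued faces → V=18, E=40, F=24.
Check: V − E + F = 18 − 40 + 24 = 2.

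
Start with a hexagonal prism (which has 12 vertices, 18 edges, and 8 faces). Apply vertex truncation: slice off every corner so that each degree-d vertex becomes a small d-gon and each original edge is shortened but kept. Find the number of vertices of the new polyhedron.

Truncation replaces each original edge-end by a new vertex, so V′ = 2E = 36.
Each original edge survives, and each old vertex of degree d contributes d new edges; summing degrees gives Σd = 2E, so E′ = E + 2E = 3E = 54.
Each original face survives and each original vertex becomes one new face: F′ = F + V = 20.

36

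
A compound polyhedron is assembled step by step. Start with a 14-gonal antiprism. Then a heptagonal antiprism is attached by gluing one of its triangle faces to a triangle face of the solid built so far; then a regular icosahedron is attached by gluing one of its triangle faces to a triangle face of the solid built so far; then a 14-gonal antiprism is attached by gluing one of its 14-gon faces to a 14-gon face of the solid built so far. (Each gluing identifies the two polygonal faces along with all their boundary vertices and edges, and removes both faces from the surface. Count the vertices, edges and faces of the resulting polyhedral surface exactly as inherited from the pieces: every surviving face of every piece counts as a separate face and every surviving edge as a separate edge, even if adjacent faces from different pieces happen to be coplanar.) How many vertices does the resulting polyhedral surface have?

62

A 14-gonal antiprism: V=28, E=56, F=30.
Attach a heptagonal antiprism (V=14, E=28, F=16) along a 3-gon: merge 3 vertices and 3 edges, delete both glued faces → V=39, E=81, F=44.
Attach a regular icosahedron (V=12, E=30, F=20) along a 3-gon: merge 3 vertices and 3 edges, delete both glued faces → V=48, E=108, F=62.
Attach a 14-gonal antiprism (V=28, E=56, F=30) along a 14-gon: merge 14 vertices and 14 edges, delete both glued faces → V=62, E=150, F=90.
Check: V − E + F = 62 − 150 + 90 = 2.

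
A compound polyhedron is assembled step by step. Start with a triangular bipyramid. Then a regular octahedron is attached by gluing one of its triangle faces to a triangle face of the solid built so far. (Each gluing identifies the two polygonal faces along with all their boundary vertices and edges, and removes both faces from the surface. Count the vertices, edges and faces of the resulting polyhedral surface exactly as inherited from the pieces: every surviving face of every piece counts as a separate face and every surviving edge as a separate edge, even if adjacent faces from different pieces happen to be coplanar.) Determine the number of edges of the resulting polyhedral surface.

18

A triangular bipyramid: V=5, E=9, F=6.
Attach a regular octahedron (V=6, E=12, F=8) along a 3-gon: merge 3 vertices and 3 edges, delete both glued faces → V=8, E=18, F=12.
Check: V − E + F = 8 − 18 + 12 = 2.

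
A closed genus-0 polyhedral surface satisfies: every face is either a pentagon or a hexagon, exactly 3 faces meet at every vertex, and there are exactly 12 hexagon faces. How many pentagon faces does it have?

12

Let x be the number of pentagons; then F = 12 + x.
Edge–face incidences: 2E = 6·12 + 5·x = 72 + 5x.
Every vertex has degree 3, so 3V = 2E.
Euler: V − E + F = 2 ⇒ (2E)/3 − E + (12 + x) = 2.
Multiply by 6: 2·(2E) − 3·(2E) + 6·(12 + x) = 12, i.e. 72 + 6x − (72 + 5x) = 12.
Collecting terms: x = 12.
Then 2E = 72 + 5·12 = 132, so E = 66, V = 2E/3 = 44, F = 12 + 12 = 24.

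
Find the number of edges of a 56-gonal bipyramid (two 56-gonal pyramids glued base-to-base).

A bipyramid over an n-gon has 2n triangular faces and n + 2 vertices: V = 56 + 2 = 58, E = 3·56 = 168, F = 2·56 = 112.
Check: V − E + F = 58 − 168 + 112 = 2.

168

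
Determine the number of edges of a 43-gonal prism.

129

A prism on an n-gon has two n-gon bases and n rectangular sides: V = 2·43 = 86, E = 3·43 = 129, F = 43 + 2 = 45.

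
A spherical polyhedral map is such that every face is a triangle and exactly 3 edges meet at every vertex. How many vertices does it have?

4

Each face has 3 edges and each edge borders two faces, so 2E = 3F.
Each vertex has degree 3, so 3V = 2E and hence V = 3F/3.
Euler: V − E + F = 2 ⇒ (3F/3) − (3F/2) + F = 2.
Multiply by 6: (6 − 9 + 6)F = 12, i.e. 3F = 12.
So F = 4, E = 3·4/2 = 6, V = 3·4/3 = 4.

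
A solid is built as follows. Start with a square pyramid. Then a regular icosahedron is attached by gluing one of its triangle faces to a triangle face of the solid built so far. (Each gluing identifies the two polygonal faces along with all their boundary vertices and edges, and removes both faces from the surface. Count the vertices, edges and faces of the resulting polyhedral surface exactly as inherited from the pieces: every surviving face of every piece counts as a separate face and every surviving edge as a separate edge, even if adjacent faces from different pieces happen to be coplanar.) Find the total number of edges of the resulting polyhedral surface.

35

A square pyramid: V=5, E=8, F=5.
Attach a regular icosahedron (V=12, E=30, F=20) along a 3-gon: merge 3 vertices and 3 edges, delete both glued faces → V=14, E=35, F=23.
Check: V − E + F = 14 − 35 + 23 = 2.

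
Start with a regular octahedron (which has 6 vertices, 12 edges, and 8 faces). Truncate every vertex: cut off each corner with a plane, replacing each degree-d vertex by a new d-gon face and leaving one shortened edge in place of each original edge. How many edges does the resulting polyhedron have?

36

Truncation replaces each original edge-end by a new vertex, so V′ = 2E = 24.
Each original edge survives, and each old vertex of degree d contributes d new edges; summing degrees gives Σd = 2E, so E′ = E + 2E = 3E = 36.
Each original face survives and each original vertex becomes one new face: F′ = F + V = 14.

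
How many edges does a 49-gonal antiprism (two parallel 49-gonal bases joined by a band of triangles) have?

196

An antiprism on an n-gon has two n-gon caps and 2n triangles: V = 2·49 = 98, E = 4·49 = 196, F = 2·49 + 2 = 100.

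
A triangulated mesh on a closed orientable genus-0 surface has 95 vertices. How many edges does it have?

279

χ = 2 − 2·0 = 2, and every face is a triangle so 3F = 2E.
V − E + F = 2 with E = 3F/2 gives 95 − (3/2 − 1)·F = 2, so F = 186 and E = 279.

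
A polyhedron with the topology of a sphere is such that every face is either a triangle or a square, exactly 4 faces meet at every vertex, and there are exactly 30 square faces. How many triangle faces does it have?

8

Let x be the number of triangles; then F = 30 + x.
Edge–face incidences: 2E = 4·30 + 3·x = 120 + 3x.
Every vertex has degree 4, so 4V = 2E.
Euler: V − E + F = 2 ⇒ (2E)/4 − E + (30 + x) = 2.
Multiply by 8: 2·(2E) − 4·(2E) + 8·(30 + x) = 16, i.e. 240 + 8x − 2·(120 + 3x) = 16.
Collecting terms: 2x = 16, so x = 8.
Then 2E = 120 + 3·8 = 144, so E = 72, V = 2E/4 = 36, F = 30 + 8 = 38.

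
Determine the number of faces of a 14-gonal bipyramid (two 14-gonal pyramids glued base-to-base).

A bipyramid over an n-gon has 2n triangular faces and n + 2 vertices: V = 14 + 2 = 16, E = 3·14 = 42, F = 2·14 = 28.
Check: V − E + F = 16 − 42 + 28 = 2.

28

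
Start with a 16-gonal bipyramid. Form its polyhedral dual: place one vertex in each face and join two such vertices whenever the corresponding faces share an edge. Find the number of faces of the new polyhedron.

18

The base solid has V = 18, E = 48, F = 32.
The dual swaps V and F and preserves E: V′ = F = 32, E′ = E = 48, F′ = V = 18.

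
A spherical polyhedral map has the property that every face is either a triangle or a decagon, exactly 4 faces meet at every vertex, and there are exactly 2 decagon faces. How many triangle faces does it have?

Let x be the number of triangles; then F = 2 + x.
Edge–face incidences: 2E = 10·2 + 3·x = 20 + 3x.
Every vertex has degree 4, so 4V = 2E.
Euler: V − E + F = 2 ⇒ (2E)/4 − E + (2 + x) = 2.
Multiply by 8: 2·(2E) − 4·(2E) + 8·(2 + x) = 16, i.e. 16 + 8x − 2·(20 + 3x) = 16.
Collecting terms: 2x − 24 = 16, so 2x = 40, so x = 20.
Then 2E = 20 + 3·20 = 80, so E = 40, V = 2E/4 = 20, F = 2 + 20 = 22.

20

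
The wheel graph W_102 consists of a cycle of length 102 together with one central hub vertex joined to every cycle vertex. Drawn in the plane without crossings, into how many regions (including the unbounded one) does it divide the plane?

103

W_102 has V = 102 + 1 = 103 vertices and E = 2·102 = 204 edges.
By Euler's formula F = 2 − V + E = 2 − 103 + 204 = 103.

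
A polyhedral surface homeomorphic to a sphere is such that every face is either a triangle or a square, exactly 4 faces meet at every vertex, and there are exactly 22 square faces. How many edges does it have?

Let x be the number of triangles; then F = 22 + x.
Edge–face incidences: 2E = 4·22 + 3·x = 88 + 3x.
Every vertex has degree 4, so 4V = 2E.
Euler: V − E + F = 2 ⇒ (2E)/4 − E + (22 + x) = 2.
Multiply by 8: 2·(2E) − 4·(2E) + 8·(22 + x) = 16, i.e. 176 + 8x − 2·(88 + 3x) = 16.
Collecting terms: 2x = 16, so x = 8.
Then 2E = 88 + 3·8 = 112, so E = 56, V = 2E/4 = 28, F = 22 + 8 = 30.

56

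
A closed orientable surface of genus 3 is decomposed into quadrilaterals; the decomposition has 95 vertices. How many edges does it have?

χ = 2 − 2·3 = -4, and every face is a square so 4F = 2E.
V − E + F = -4 with E = 4F/2 gives 95 − (4/2 − 1)·F = -4, so F = 99 and E = 198.

198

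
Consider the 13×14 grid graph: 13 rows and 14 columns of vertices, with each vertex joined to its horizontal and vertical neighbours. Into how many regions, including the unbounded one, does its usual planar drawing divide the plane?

157

The grid has V = 13·14 = 182 vertices and E = 13·13 + 14·12 = 337 edges.
F = 2 − V + E = 2 − 182 + 337 = 157.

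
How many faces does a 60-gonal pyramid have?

61

A pyramid on an n-gon base has one n-gon and n triangles: V = 60 + 1 = 61, E = 2·60 = 120, F = 60 + 1 = 61.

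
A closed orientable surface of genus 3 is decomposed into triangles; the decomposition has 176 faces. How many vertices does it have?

χ = 2 − 2·3 = -4, and every face is a triangle so 3F = 2E.
E = 3·176/2 = 264. Then V = -4 + E − F = -4 + 264 − 176 = 84.

84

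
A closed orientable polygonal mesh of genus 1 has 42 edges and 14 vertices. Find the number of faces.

28

For a closed orientable surface of genus 1, χ = 2 − 2·1 = 0.
F = 0 − V + E = 0 − 14 + 42 = 28.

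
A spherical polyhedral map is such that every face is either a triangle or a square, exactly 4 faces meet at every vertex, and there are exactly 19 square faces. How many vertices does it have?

Let x be the number of triangles; then F = 19 + x.
Edge–face incidences: 2E = 4·19 + 3·x = 76 + 3x.
Every vertex has degree 4, so 4V = 2E.
Euler: V − E + F = 2 ⇒ (2E)/4 − E + (19 + x) = 2.
Multiply by 8: 2·(2E) − 4·(2E) + 8·(19 + x) = 16, i.e. 152 + 8x − 2·(76 + 3x) = 16.
Collecting terms: 2x = 16, so x = 8.
Then 2E = 76 + 3·8 = 100, so E = 50, V = 2E/4 = 25, F = 19 + 8 = 27.

25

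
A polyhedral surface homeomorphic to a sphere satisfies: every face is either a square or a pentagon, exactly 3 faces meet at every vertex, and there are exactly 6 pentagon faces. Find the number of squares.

Let x be the number of squares; then F = 6 + x.
Edge–face incidences: 2E = 5·6 + 4·x = 30 + 4x.
Every vertex has degree 3, so 3V = 2E.
Euler: V − E + F = 2 ⇒ (2E)/3 − E + (6 + x) = 2.
Multiply by 6: 2·(2E) − 3·(2E) + 6·(6 + x) = 12, i.e. 36 + 6x − (30 + 4x) = 12.
Collecting terms: 2x + 6 = 12, so 2x = 6, so x = 3.
Then 2E = 30 + 4·3 = 42, so E = 21, V = 2E/3 = 14, F = 6 + 3 = 9.

3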